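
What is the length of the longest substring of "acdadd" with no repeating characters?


Input: "acdadd"
Sliding window (track last position of each char):
  Position 0 ('a'): window [0,0] length 1 -- new best
  Position 1 ('c'): window [0,1] length 2 -- new best
  Position 2 ('d'): window [0,2] length 3 -- new best
  Position 3 ('a'): repeat (last at 0), move window start to 1
  Position 3 ('a'): window [1,3] length 3
  Position 4 ('d'): repeat (last at 2), move window start to 3
  Position 4 ('d'): window [3,4] length 2
  Position 5 ('d'): repeat (last at 4), move window start to 5
  Position 5 ('d'): window [5,5] length 1
Longest substring with no repeats: "acd" with length 3

3


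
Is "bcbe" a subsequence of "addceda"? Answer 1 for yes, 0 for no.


Check if "bcbe" is a subsequence of "addceda"
Greedy scan:
  Position 0 ('a'): no match needed
  Position 1 ('d'): no match needed
  Position 2 ('d'): no match needed
  Position 3 ('c'): no match needed
  Position 4 ('e'): no match needed
  Position 5 ('d'): no match needed
  Position 6 ('a'): no match needed
Only matched 0/4 characters => not a subsequence

0


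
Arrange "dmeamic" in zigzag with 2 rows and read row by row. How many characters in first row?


Zigzag "dmeamic" into 2 rows:
Placing characters:
  'd' => row 0
  'm' => row 1
  'e' => row 0
  'a' => row 1
  'm' => row 0
  'i' => row 1
  'c' => row 0
Rows:
  Row 0: "demc"
  Row 1: "mai"
First row length: 4

4


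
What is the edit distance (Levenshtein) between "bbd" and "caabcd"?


Computing edit distance: "bbd" -> "caabcd"
DP table:
           c    a    a    b    c    d
      0    1    2    3    4    5    6
  b   1    1    2    3    3    4    5
  b   2    2    2    3    3    4    5
  d   3    3    3    3    4    4    4
Edit distance = dp[3][6] = 4

4


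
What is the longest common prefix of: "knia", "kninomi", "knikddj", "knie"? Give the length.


Words: knia, kninomi, knikddj, knie
  Position 0: all 'k' => match
  Position 1: all 'n' => match
  Position 2: all 'i' => match
  Position 3: ('a', 'n', 'k', 'e') => mismatch, stop
LCP = "kni" (length 3)

3


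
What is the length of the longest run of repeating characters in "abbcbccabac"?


Input: "abbcbccabac"
Scanning for longest run:
  Position 1 ('b'): new char, reset run to 1
  Position 2 ('b'): continues run of 'b', length=2
  Position 3 ('c'): new char, reset run to 1
  Position 4 ('b'): new char, reset run to 1
  Position 5 ('c'): new char, reset run to 1
  Position 6 ('c'): continues run of 'c', length=2
  Position 7 ('a'): new char, reset run to 1
  Position 8 ('b'): new char, reset run to 1
  Position 9 ('a'): new char, reset run to 1
  Position 10 ('c'): new char, reset run to 1
Longest run: 'b' with length 2

2


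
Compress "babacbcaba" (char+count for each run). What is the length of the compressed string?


Input: babacbcaba
Runs:
  'b' x 1 => "b1"
  'a' x 1 => "a1"
  'b' x 1 => "b1"
  'a' x 1 => "a1"
  'c' x 1 => "c1"
  'b' x 1 => "b1"
  'c' x 1 => "c1"
  'a' x 1 => "a1"
  'b' x 1 => "b1"
  'a' x 1 => "a1"
Compressed: "b1a1b1a1c1b1c1a1b1a1"
Compressed length: 20

20


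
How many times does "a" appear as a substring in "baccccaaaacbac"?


Searching for "a" in "baccccaaaacbac"
Scanning each position:
  Position 0: "b" => no
  Position 1: "a" => MATCH
  Position 2: "c" => no
  Position 3: "c" => no
  Position 4: "c" => no
  Position 5: "c" => no
  Position 6: "a" => MATCH
  Position 7: "a" => MATCH
  Position 8: "a" => MATCH
  Position 9: "a" => MATCH
  Position 10: "c" => no
  Position 11: "b" => no
  Position 12: "a" => MATCH
  Position 13: "c" => no
Total occurrences: 6

6


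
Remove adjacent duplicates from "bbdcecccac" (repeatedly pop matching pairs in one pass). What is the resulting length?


Input: bbdcecccac
Stack-based adjacent duplicate removal:
  Read 'b': push. Stack: b
  Read 'b': matches stack top 'b' => pop. Stack: (empty)
  Read 'd': push. Stack: d
  Read 'c': push. Stack: dc
  Read 'e': push. Stack: dce
  Read 'c': push. Stack: dcec
  Read 'c': matches stack top 'c' => pop. Stack: dce
  Read 'c': push. Stack: dcec
  Read 'a': push. Stack: dceca
  Read 'c': push. Stack: dcecac
Final stack: "dcecac" (length 6)

6


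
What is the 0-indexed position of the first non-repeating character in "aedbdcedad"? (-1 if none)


Input: aedbdcedad
Character frequencies:
  'a': 2
  'b': 1
  'c': 1
  'd': 4
  'e': 2
Scanning left to right for freq == 1:
  Position 0 ('a'): freq=2, skip
  Position 1 ('e'): freq=2, skip
  Position 2 ('d'): freq=4, skip
  Position 3 ('b'): unique! => answer = 3

3


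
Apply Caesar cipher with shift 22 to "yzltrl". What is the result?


Caesar cipher: shift "yzltrl" by 22
  'y' (pos 24) + 22 = pos 20 = 'u'
  'z' (pos 25) + 22 = pos 21 = 'v'
  'l' (pos 11) + 22 = pos 7 = 'h'
  't' (pos 19) + 22 = pos 15 = 'p'
  'r' (pos 17) + 22 = pos 13 = 'n'
  'l' (pos 11) + 22 = pos 7 = 'h'
Result: uvhpnh

uvhpnh


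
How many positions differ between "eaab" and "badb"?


Comparing "eaab" and "badb" position by position:
  Position 0: 'e' vs 'b' => DIFFER
  Position 1: 'a' vs 'a' => same
  Position 2: 'a' vs 'd' => DIFFER
  Position 3: 'b' vs 'b' => same
Positions that differ: 2

2


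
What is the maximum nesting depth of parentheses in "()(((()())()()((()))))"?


Input: "()(((()())()()((()))))"
Tracking depth:
  Position 0 '(': depth becomes 1
  Position 1 ')': depth becomes 0
  Position 2 '(': depth becomes 1
  Position 3 '(': depth becomes 2
  Position 4 '(': depth becomes 3
  Position 5 '(': depth becomes 4
  Position 6 ')': depth becomes 3
  Position 7 '(': depth becomes 4
  Position 8 ')': depth becomes 3
  Position 9 ')': depth becomes 2
  Position 10 '(': depth becomes 3
  Position 11 ')': depth becomes 2
  Position 12 '(': depth becomes 3
  Position 13 ')': depth becomes 2
  Position 14 '(': depth becomes 3
  Position 15 '(': depth becomes 4
  Position 16 '(': depth becomes 5
  Position 17 ')': depth becomes 4
  Position 18 ')': depth becomes 3
  Position 19 ')': depth becomes 2
  Position 20 ')': depth becomes 1
  Position 21 ')': depth becomes 0
Maximum depth reached: 5

5


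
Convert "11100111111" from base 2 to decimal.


Input: "11100111111" in base 2
Positional expansion:
  Digit '1' (value 1) x 2^10 = 1024
  Digit '1' (value 1) x 2^9 = 512
  Digit '1' (value 1) x 2^8 = 256
  Digit '0' (value 0) x 2^7 = 0
  Digit '0' (value 0) x 2^6 = 0
  Digit '1' (value 1) x 2^5 = 32
  Digit '1' (value 1) x 2^4 = 16
  Digit '1' (value 1) x 2^3 = 8
  Digit '1' (value 1) x 2^2 = 4
  Digit '1' (value 1) x 2^1 = 2
  Digit '1' (value 1) x 2^0 = 1
Sum = 1855

1855


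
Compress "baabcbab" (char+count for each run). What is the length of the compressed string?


Input: baabcbab
Runs:
  'b' x 1 => "b1"
  'a' x 2 => "a2"
  'b' x 1 => "b1"
  'c' x 1 => "c1"
  'b' x 1 => "b1"
  'a' x 1 => "a1"
  'b' x 1 => "b1"
Compressed: "b1a2b1c1b1a1b1"
Compressed length: 14

14


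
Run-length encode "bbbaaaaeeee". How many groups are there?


Input: bbbaaaaeeee
Scanning for consecutive runs:
  Group 1: 'b' x 3 (positions 0-2)
  Group 2: 'a' x 4 (positions 3-6)
  Group 3: 'e' x 4 (positions 7-10)
Total groups: 3

3


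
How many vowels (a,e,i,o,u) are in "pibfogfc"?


Input: pibfogfc
Checking each character:
  'p' at position 0: consonant
  'i' at position 1: vowel (running total: 1)
  'b' at position 2: consonant
  'f' at position 3: consonant
  'o' at position 4: vowel (running total: 2)
  'g' at position 5: consonant
  'f' at position 6: consonant
  'c' at position 7: consonant
Total vowels: 2

2


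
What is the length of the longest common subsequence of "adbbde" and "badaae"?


LCS of "adbbde" and "badaae"
DP table:
           b    a    d    a    a    e
      0    0    0    0    0    0    0
  a   0    0    1    1    1    1    1
  d   0    0    1    2    2    2    2
  b   0    1    1    2    2    2    2
  b   0    1    1    2    2    2    2
  d   0    1    1    2    2    2    2
  e   0    1    1    2    2    2    3
LCS length = dp[6][6] = 3

3


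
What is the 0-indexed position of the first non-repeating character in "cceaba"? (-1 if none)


Input: cceaba
Character frequencies:
  'a': 2
  'b': 1
  'c': 2
  'e': 1
Scanning left to right for freq == 1:
  Position 0 ('c'): freq=2, skip
  Position 1 ('c'): freq=2, skip
  Position 2 ('e'): unique! => answer = 2

2


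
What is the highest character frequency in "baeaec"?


Input: baeaec
Character counts:
  'a': 2
  'b': 1
  'c': 1
  'e': 2
Maximum frequency: 2

2


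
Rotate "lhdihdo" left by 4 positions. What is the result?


Input: "lhdihdo", rotate left by 4
First 4 characters: "lhdi"
Remaining characters: "hdo"
Concatenate remaining + first: "hdo" + "lhdi" = "hdolhdi"

hdolhdi


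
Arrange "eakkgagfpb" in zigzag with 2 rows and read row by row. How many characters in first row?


Zigzag "eakkgagfpb" into 2 rows:
Placing characters:
  'e' => row 0
  'a' => row 1
  'k' => row 0
  'k' => row 1
  'g' => row 0
  'a' => row 1
  'g' => row 0
  'f' => row 1
  'p' => row 0
  'b' => row 1
Rows:
  Row 0: "ekggp"
  Row 1: "akafb"
First row length: 5

5


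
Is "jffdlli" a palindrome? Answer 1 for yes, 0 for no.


Input: jffdlli
Reversed: illdffj
  Compare pos 0 ('j') with pos 6 ('i'): MISMATCH
  Compare pos 1 ('f') with pos 5 ('l'): MISMATCH
  Compare pos 2 ('f') with pos 4 ('l'): MISMATCH
Result: not a palindrome

0


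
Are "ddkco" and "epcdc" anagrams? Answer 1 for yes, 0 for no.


Strings: "ddkco", "epcdc"
Sorted first:  cddko
Sorted second: ccdep
Differ at position 1: 'd' vs 'c' => not anagrams

0


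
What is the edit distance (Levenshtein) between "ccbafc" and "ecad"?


Computing edit distance: "ccbafc" -> "ecad"
DP table:
           e    c    a    d
      0    1    2    3    4
  c   1    1    1    2    3
  c   2    2    1    2    3
  b   3    3    2    2    3
  a   4    4    3    2    3
  f   5    5    4    3    3
  c   6    6    5    4    4
Edit distance = dp[6][4] = 4

4


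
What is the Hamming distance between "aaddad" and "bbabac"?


Comparing "aaddad" and "bbabac" position by position:
  Position 0: 'a' vs 'b' => differ
  Position 1: 'a' vs 'b' => differ
  Position 2: 'd' vs 'a' => differ
  Position 3: 'd' vs 'b' => differ
  Position 4: 'a' vs 'a' => same
  Position 5: 'd' vs 'c' => differ
Total differences (Hamming distance): 5

5


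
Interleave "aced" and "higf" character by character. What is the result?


Interleaving "aced" and "higf":
  Position 0: 'a' from first, 'h' from second => "ah"
  Position 1: 'c' from first, 'i' from second => "ci"
  Position 2: 'e' from first, 'g' from second => "eg"
  Position 3: 'd' from first, 'f' from second => "df"
Result: ahciegdf

ahciegdf


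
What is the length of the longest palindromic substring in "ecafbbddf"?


Input: "ecafbbddf"
Checking substrings for palindromes:
  [4:6] "bb" (len 2) => palindrome
  [6:8] "dd" (len 2) => palindrome
Longest palindromic substring: "bb" with length 2

2


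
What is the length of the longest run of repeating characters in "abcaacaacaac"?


Input: "abcaacaacaac"
Scanning for longest run:
  Position 1 ('b'): new char, reset run to 1
  Position 2 ('c'): new char, reset run to 1
  Position 3 ('a'): new char, reset run to 1
  Position 4 ('a'): continues run of 'a', length=2
  Position 5 ('c'): new char, reset run to 1
  Position 6 ('a'): new char, reset run to 1
  Position 7 ('a'): continues run of 'a', length=2
  Position 8 ('c'): new char, reset run to 1
  Position 9 ('a'): new char, reset run to 1
  Position 10 ('a'): continues run of 'a', length=2
  Position 11 ('c'): new char, reset run to 1
Longest run: 'a' with length 2

2


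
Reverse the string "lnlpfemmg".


Input: lnlpfemmg
Reading characters right to left:
  Position 8: 'g'
  Position 7: 'm'
  Position 6: 'm'
  Position 5: 'e'
  Position 4: 'f'
  Position 3: 'p'
  Position 2: 'l'
  Position 1: 'n'
  Position 0: 'l'
Reversed: gmmefplnl

gmmefplnl


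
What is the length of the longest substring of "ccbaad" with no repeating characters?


Input: "ccbaad"
Sliding window (track last position of each char):
  Position 0 ('c'): window [0,0] length 1 -- new best
  Position 1 ('c'): repeat (last at 0), move window start to 1
  Position 1 ('c'): window [1,1] length 1
  Position 2 ('b'): window [1,2] length 2 -- new best
  Position 3 ('a'): window [1,3] length 3 -- new best
  Position 4 ('a'): repeat (last at 3), move window start to 4
  Position 4 ('a'): window [4,4] length 1
  Position 5 ('d'): window [4,5] length 2
Longest substring with no repeats: "cba" with length 3

3


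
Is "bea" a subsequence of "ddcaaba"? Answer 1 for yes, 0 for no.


Check if "bea" is a subsequence of "ddcaaba"
Greedy scan:
  Position 0 ('d'): no match needed
  Position 1 ('d'): no match needed
  Position 2 ('c'): no match needed
  Position 3 ('a'): no match needed
  Position 4 ('a'): no match needed
  Position 5 ('b'): matches sub[0] = 'b'
  Position 6 ('a'): no match needed
Only matched 1/3 characters => not a subsequence

0


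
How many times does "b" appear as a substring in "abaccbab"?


Searching for "b" in "abaccbab"
Scanning each position:
  Position 0: "a" => no
  Position 1: "b" => MATCH
  Position 2: "a" => no
  Position 3: "c" => no
  Position 4: "c" => no
  Position 5: "b" => MATCH
  Position 6: "a" => no
  Position 7: "b" => MATCH
Total occurrences: 3

3


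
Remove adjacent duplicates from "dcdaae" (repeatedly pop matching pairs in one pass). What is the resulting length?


Input: dcdaae
Stack-based adjacent duplicate removal:
  Read 'd': push. Stack: d
  Read 'c': push. Stack: dc
  Read 'd': push. Stack: dcd
  Read 'a': push. Stack: dcda
  Read 'a': matches stack top 'a' => pop. Stack: dcd
  Read 'e': push. Stack: dcde
Final stack: "dcde" (length 4)

4


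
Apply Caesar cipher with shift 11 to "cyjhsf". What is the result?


Caesar cipher: shift "cyjhsf" by 11
  'c' (pos 2) + 11 = pos 13 = 'n'
  'y' (pos 24) + 11 = pos 9 = 'j'
  'j' (pos 9) + 11 = pos 20 = 'u'
  'h' (pos 7) + 11 = pos 18 = 's'
  's' (pos 18) + 11 = pos 3 = 'd'
  'f' (pos 5) + 11 = pos 16 = 'q'
Result: njusdq

njusdq


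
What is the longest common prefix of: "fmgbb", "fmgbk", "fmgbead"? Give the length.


Words: fmgbb, fmgbk, fmgbead
  Position 0: all 'f' => match
  Position 1: all 'm' => match
  Position 2: all 'g' => match
  Position 3: all 'b' => match
  Position 4: ('b', 'k', 'e') => mismatch, stop
LCP = "fmgb" (length 4)

4


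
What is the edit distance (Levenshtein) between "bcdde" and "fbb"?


Computing edit distance: "bcdde" -> "fbb"
DP table:
           f    b    b
      0    1    2    3
  b   1    1    1    2
  c   2    2    2    2
  d   3    3    3    3
  d   4    4    4    4
  e   5    5    5    5
Edit distance = dp[5][3] = 5

5


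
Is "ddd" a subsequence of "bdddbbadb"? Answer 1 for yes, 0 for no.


Check if "ddd" is a subsequence of "bdddbbadb"
Greedy scan:
  Position 0 ('b'): no match needed
  Position 1 ('d'): matches sub[0] = 'd'
  Position 2 ('d'): matches sub[1] = 'd'
  Position 3 ('d'): matches sub[2] = 'd'
  Position 4 ('b'): no match needed
  Position 5 ('b'): no match needed
  Position 6 ('a'): no match needed
  Position 7 ('d'): no match needed
  Position 8 ('b'): no match needed
All 3 characters matched => is a subsequence

1


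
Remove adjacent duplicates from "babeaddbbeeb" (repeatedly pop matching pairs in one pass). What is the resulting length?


Input: babeaddbbeeb
Stack-based adjacent duplicate removal:
  Read 'b': push. Stack: b
  Read 'a': push. Stack: ba
  Read 'b': push. Stack: bab
  Read 'e': push. Stack: babe
  Read 'a': push. Stack: babea
  Read 'd': push. Stack: babead
  Read 'd': matches stack top 'd' => pop. Stack: babea
  Read 'b': push. Stack: babeab
  Read 'b': matches stack top 'b' => pop. Stack: babea
  Read 'e': push. Stack: babeae
  Read 'e': matches stack top 'e' => pop. Stack: babea
  Read 'b': push. Stack: babeab
Final stack: "babeab" (length 6)

6


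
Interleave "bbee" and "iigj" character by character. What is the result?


Interleaving "bbee" and "iigj":
  Position 0: 'b' from first, 'i' from second => "bi"
  Position 1: 'b' from first, 'i' from second => "bi"
  Position 2: 'e' from first, 'g' from second => "eg"
  Position 3: 'e' from first, 'j' from second => "ej"
Result: bibiegej

bibiegej


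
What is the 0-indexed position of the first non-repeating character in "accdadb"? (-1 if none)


Input: accdadb
Character frequencies:
  'a': 2
  'b': 1
  'c': 2
  'd': 2
Scanning left to right for freq == 1:
  Position 0 ('a'): freq=2, skip
  Position 1 ('c'): freq=2, skip
  Position 2 ('c'): freq=2, skip
  Position 3 ('d'): freq=2, skip
  Position 4 ('a'): freq=2, skip
  Position 5 ('d'): freq=2, skip
  Position 6 ('b'): unique! => answer = 6

6


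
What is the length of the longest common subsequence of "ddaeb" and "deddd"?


LCS of "ddaeb" and "deddd"
DP table:
           d    e    d    d    d
      0    0    0    0    0    0
  d   0    1    1    1    1    1
  d   0    1    1    2    2    2
  a   0    1    1    2    2    2
  e   0    1    2    2    2    2
  b   0    1    2    2    2    2
LCS length = dp[5][5] = 2

2


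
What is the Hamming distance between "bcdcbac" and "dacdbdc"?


Comparing "bcdcbac" and "dacdbdc" position by position:
  Position 0: 'b' vs 'd' => differ
  Position 1: 'c' vs 'a' => differ
  Position 2: 'd' vs 'c' => differ
  Position 3: 'c' vs 'd' => differ
  Position 4: 'b' vs 'b' => same
  Position 5: 'a' vs 'd' => differ
  Position 6: 'c' vs 'c' => same
Total differences (Hamming distance): 5

5


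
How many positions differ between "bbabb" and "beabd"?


Comparing "bbabb" and "beabd" position by position:
  Position 0: 'b' vs 'b' => same
  Position 1: 'b' vs 'e' => DIFFER
  Position 2: 'a' vs 'a' => same
  Position 3: 'b' vs 'b' => same
  Position 4: 'b' vs 'd' => DIFFER
Positions that differ: 2

2


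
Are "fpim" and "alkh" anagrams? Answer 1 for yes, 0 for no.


Strings: "fpim", "alkh"
Sorted first:  fimp
Sorted second: ahkl
Differ at position 0: 'f' vs 'a' => not anagrams

0


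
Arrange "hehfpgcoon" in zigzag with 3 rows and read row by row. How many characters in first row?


Zigzag "hehfpgcoon" into 3 rows:
Placing characters:
  'h' => row 0
  'e' => row 1
  'h' => row 2
  'f' => row 1
  'p' => row 0
  'g' => row 1
  'c' => row 2
  'o' => row 1
  'o' => row 0
  'n' => row 1
Rows:
  Row 0: "hpo"
  Row 1: "efgon"
  Row 2: "hc"
First row length: 3

3


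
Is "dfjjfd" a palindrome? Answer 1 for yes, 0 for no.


Input: dfjjfd
Reversed: dfjjfd
  Compare pos 0 ('d') with pos 5 ('d'): match
  Compare pos 1 ('f') with pos 4 ('f'): match
  Compare pos 2 ('j') with pos 3 ('j'): match
Result: palindrome

1


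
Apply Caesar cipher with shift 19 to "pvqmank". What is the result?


Caesar cipher: shift "pvqmank" by 19
  'p' (pos 15) + 19 = pos 8 = 'i'
  'v' (pos 21) + 19 = pos 14 = 'o'
  'q' (pos 16) + 19 = pos 9 = 'j'
  'm' (pos 12) + 19 = pos 5 = 'f'
  'a' (pos 0) + 19 = pos 19 = 't'
  'n' (pos 13) + 19 = pos 6 = 'g'
  'k' (pos 10) + 19 = pos 3 = 'd'
Result: iojftgd

iojftgd


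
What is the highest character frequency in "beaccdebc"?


Input: beaccdebc
Character counts:
  'a': 1
  'b': 2
  'c': 3
  'd': 1
  'e': 2
Maximum frequency: 3

3


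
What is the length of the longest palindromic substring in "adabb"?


Input: "adabb"
Checking substrings for palindromes:
  [0:3] "ada" (len 3) => palindrome
  [3:5] "bb" (len 2) => palindrome
Longest palindromic substring: "ada" with length 3

3


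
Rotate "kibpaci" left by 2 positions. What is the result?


Input: "kibpaci", rotate left by 2
First 2 characters: "ki"
Remaining characters: "bpaci"
Concatenate remaining + first: "bpaci" + "ki" = "bpaciki"

bpaciki


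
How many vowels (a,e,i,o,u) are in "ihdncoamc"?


Input: ihdncoamc
Checking each character:
  'i' at position 0: vowel (running total: 1)
  'h' at position 1: consonant
  'd' at position 2: consonant
  'n' at position 3: consonant
  'c' at position 4: consonant
  'o' at position 5: vowel (running total: 2)
  'a' at position 6: vowel (running total: 3)
  'm' at position 7: consonant
  'c' at position 8: consonant
Total vowels: 3

3


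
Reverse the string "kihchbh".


Input: kihchbh
Reading characters right to left:
  Position 6: 'h'
  Position 5: 'b'
  Position 4: 'h'
  Position 3: 'c'
  Position 2: 'h'
  Position 1: 'i'
  Position 0: 'k'
Reversed: hbhchik

hbhchik


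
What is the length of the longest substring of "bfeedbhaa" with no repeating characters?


Input: "bfeedbhaa"
Sliding window (track last position of each char):
  Position 0 ('b'): window [0,0] length 1 -- new best
  Position 1 ('f'): window [0,1] length 2 -- new best
  Position 2 ('e'): window [0,2] length 3 -- new best
  Position 3 ('e'): repeat (last at 2), move window start to 3
  Position 3 ('e'): window [3,3] length 1
  Position 4 ('d'): window [3,4] length 2
  Position 5 ('b'): window [3,5] length 3
  Position 6 ('h'): window [3,6] length 4 -- new best
  Position 7 ('a'): window [3,7] length 5 -- new best
  Position 8 ('a'): repeat (last at 7), move window start to 8
  Position 8 ('a'): window [8,8] length 1
Longest substring with no repeats: "edbha" with length 5

5


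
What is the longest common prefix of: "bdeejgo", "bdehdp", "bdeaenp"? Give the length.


Words: bdeejgo, bdehdp, bdeaenp
  Position 0: all 'b' => match
  Position 1: all 'd' => match
  Position 2: all 'e' => match
  Position 3: ('e', 'h', 'a') => mismatch, stop
LCP = "bde" (length 3)

3


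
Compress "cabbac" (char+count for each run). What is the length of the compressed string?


Input: cabbac
Runs:
  'c' x 1 => "c1"
  'a' x 1 => "a1"
  'b' x 2 => "b2"
  'a' x 1 => "a1"
  'c' x 1 => "c1"
Compressed: "c1a1b2a1c1"
Compressed length: 10

10


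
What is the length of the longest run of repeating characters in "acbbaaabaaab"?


Input: "acbbaaabaaab"
Scanning for longest run:
  Position 1 ('c'): new char, reset run to 1
  Position 2 ('b'): new char, reset run to 1
  Position 3 ('b'): continues run of 'b', length=2
  Position 4 ('a'): new char, reset run to 1
  Position 5 ('a'): continues run of 'a', length=2
  Position 6 ('a'): continues run of 'a', length=3
  Position 7 ('b'): new char, reset run to 1
  Position 8 ('a'): new char, reset run to 1
  Position 9 ('a'): continues run of 'a', length=2
  Position 10 ('a'): continues run of 'a', length=3
  Position 11 ('b'): new char, reset run to 1
Longest run: 'a' with length 3

3


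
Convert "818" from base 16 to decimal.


Input: "818" in base 16
Positional expansion:
  Digit '8' (value 8) x 16^2 = 2048
  Digit '1' (value 1) x 16^1 = 16
  Digit '8' (value 8) x 16^0 = 8
Sum = 2072

2072


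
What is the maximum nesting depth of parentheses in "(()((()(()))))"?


Input: "(()((()(()))))"
Tracking depth:
  Position 0 '(': depth becomes 1
  Position 1 '(': depth becomes 2
  Position 2 ')': depth becomes 1
  Position 3 '(': depth becomes 2
  Position 4 '(': depth becomes 3
  Position 5 '(': depth becomes 4
  Position 6 ')': depth becomes 3
  Position 7 '(': depth becomes 4
  Position 8 '(': depth becomes 5
  Position 9 ')': depth becomes 4
  Position 10 ')': depth becomes 3
  Position 11 ')': depth becomes 2
  Position 12 ')': depth becomes 1
  Position 13 ')': depth becomes 0
Maximum depth reached: 5

5


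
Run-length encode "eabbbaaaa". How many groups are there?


Input: eabbbaaaa
Scanning for consecutive runs:
  Group 1: 'e' x 1 (positions 0-0)
  Group 2: 'a' x 1 (positions 1-1)
  Group 3: 'b' x 3 (positions 2-4)
  Group 4: 'a' x 4 (positions 5-8)
Total groups: 4

4


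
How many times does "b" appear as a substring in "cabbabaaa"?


Searching for "b" in "cabbabaaa"
Scanning each position:
  Position 0: "c" => no
  Position 1: "a" => no
  Position 2: "b" => MATCH
  Position 3: "b" => MATCH
  Position 4: "a" => no
  Position 5: "b" => MATCH
  Position 6: "a" => no
  Position 7: "a" => no
  Position 8: "a" => no
Total occurrences: 3

3


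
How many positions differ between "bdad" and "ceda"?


Comparing "bdad" and "ceda" position by position:
  Position 0: 'b' vs 'c' => DIFFER
  Position 1: 'd' vs 'e' => DIFFER
  Position 2: 'a' vs 'd' => DIFFER
  Position 3: 'd' vs 'a' => DIFFER
Positions that differ: 4

4


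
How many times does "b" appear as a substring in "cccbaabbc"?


Searching for "b" in "cccbaabbc"
Scanning each position:
  Position 0: "c" => no
  Position 1: "c" => no
  Position 2: "c" => no
  Position 3: "b" => MATCH
  Position 4: "a" => no
  Position 5: "a" => no
  Position 6: "b" => MATCH
  Position 7: "b" => MATCH
  Position 8: "c" => no
Total occurrences: 3

3


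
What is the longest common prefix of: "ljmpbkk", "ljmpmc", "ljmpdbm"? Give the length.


Words: ljmpbkk, ljmpmc, ljmpdbm
  Position 0: all 'l' => match
  Position 1: all 'j' => match
  Position 2: all 'm' => match
  Position 3: all 'p' => match
  Position 4: ('b', 'm', 'd') => mismatch, stop
LCP = "ljmp" (length 4)

4


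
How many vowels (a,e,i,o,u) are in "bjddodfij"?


Input: bjddodfij
Checking each character:
  'b' at position 0: consonant
  'j' at position 1: consonant
  'd' at position 2: consonant
  'd' at position 3: consonant
  'o' at position 4: vowel (running total: 1)
  'd' at position 5: consonant
  'f' at position 6: consonant
  'i' at position 7: vowel (running total: 2)
  'j' at position 8: consonant
Total vowels: 2

2


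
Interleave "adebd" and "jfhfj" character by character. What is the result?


Interleaving "adebd" and "jfhfj":
  Position 0: 'a' from first, 'j' from second => "aj"
  Position 1: 'd' from first, 'f' from second => "df"
  Position 2: 'e' from first, 'h' from second => "eh"
  Position 3: 'b' from first, 'f' from second => "bf"
  Position 4: 'd' from first, 'j' from second => "dj"
Result: ajdfehbfdj

ajdfehbfdj


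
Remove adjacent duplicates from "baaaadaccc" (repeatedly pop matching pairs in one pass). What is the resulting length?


Input: baaaadaccc
Stack-based adjacent duplicate removal:
  Read 'b': push. Stack: b
  Read 'a': push. Stack: ba
  Read 'a': matches stack top 'a' => pop. Stack: b
  Read 'a': push. Stack: ba
  Read 'a': matches stack top 'a' => pop. Stack: b
  Read 'd': push. Stack: bd
  Read 'a': push. Stack: bda
  Read 'c': push. Stack: bdac
  Read 'c': matches stack top 'c' => pop. Stack: bda
  Read 'c': push. Stack: bdac
Final stack: "bdac" (length 4)

4


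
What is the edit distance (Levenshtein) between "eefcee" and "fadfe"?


Computing edit distance: "eefcee" -> "fadfe"
DP table:
           f    a    d    f    e
      0    1    2    3    4    5
  e   1    1    2    3    4    4
  e   2    2    2    3    4    4
  f   3    2    3    3    3    4
  c   4    3    3    4    4    4
  e   5    4    4    4    5    4
  e   6    5    5    5    5    5
Edit distance = dp[6][5] = 5

5


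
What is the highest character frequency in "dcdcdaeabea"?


Input: dcdcdaeabea
Character counts:
  'a': 3
  'b': 1
  'c': 2
  'd': 3
  'e': 2
Maximum frequency: 3

3


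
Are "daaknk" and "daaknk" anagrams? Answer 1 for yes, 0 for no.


Strings: "daaknk", "daaknk"
Sorted first:  aadkkn
Sorted second: aadkkn
Sorted forms match => anagrams

1


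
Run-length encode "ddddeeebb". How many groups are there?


Input: ddddeeebb
Scanning for consecutive runs:
  Group 1: 'd' x 4 (positions 0-3)
  Group 2: 'e' x 3 (positions 4-6)
  Group 3: 'b' x 2 (positions 7-8)
Total groups: 3

3


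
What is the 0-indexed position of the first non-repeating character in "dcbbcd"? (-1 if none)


Input: dcbbcd
Character frequencies:
  'b': 2
  'c': 2
  'd': 2
Scanning left to right for freq == 1:
  Position 0 ('d'): freq=2, skip
  Position 1 ('c'): freq=2, skip
  Position 2 ('b'): freq=2, skip
  Position 3 ('b'): freq=2, skip
  Position 4 ('c'): freq=2, skip
  Position 5 ('d'): freq=2, skip
  No unique character found => answer = -1

-1


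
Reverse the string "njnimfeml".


Input: njnimfeml
Reading characters right to left:
  Position 8: 'l'
  Position 7: 'm'
  Position 6: 'e'
  Position 5: 'f'
  Position 4: 'm'
  Position 3: 'i'
  Position 2: 'n'
  Position 1: 'j'
  Position 0: 'n'
Reversed: lmefminjn

lmefminjn


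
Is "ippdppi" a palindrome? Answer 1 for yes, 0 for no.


Input: ippdppi
Reversed: ippdppi
  Compare pos 0 ('i') with pos 6 ('i'): match
  Compare pos 1 ('p') with pos 5 ('p'): match
  Compare pos 2 ('p') with pos 4 ('p'): match
Result: palindrome

1


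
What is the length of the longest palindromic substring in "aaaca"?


Input: "aaaca"
Checking substrings for palindromes:
  [0:3] "aaa" (len 3) => palindrome
  [2:5] "aca" (len 3) => palindrome
  [0:2] "aa" (len 2) => palindrome
  [1:3] "aa" (len 2) => palindrome
Longest palindromic substring: "aaa" with length 3

3


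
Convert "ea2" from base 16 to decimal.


Input: "ea2" in base 16
Positional expansion:
  Digit 'e' (value 14) x 16^2 = 3584
  Digit 'a' (value 10) x 16^1 = 160
  Digit '2' (value 2) x 16^0 = 2
Sum = 3746

3746


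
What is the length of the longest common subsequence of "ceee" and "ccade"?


LCS of "ceee" and "ccade"
DP table:
           c    c    a    d    e
      0    0    0    0    0    0
  c   0    1    1    1    1    1
  e   0    1    1    1    1    2
  e   0    1    1    1    1    2
  e   0    1    1    1    1    2
LCS length = dp[4][5] = 2

2


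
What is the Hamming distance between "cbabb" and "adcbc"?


Comparing "cbabb" and "adcbc" position by position:
  Position 0: 'c' vs 'a' => differ
  Position 1: 'b' vs 'd' => differ
  Position 2: 'a' vs 'c' => differ
  Position 3: 'b' vs 'b' => same
  Position 4: 'b' vs 'c' => differ
Total differences (Hamming distance): 4

4


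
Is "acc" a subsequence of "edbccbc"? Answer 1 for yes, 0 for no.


Check if "acc" is a subsequence of "edbccbc"
Greedy scan:
  Position 0 ('e'): no match needed
  Position 1 ('d'): no match needed
  Position 2 ('b'): no match needed
  Position 3 ('c'): no match needed
  Position 4 ('c'): no match needed
  Position 5 ('b'): no match needed
  Position 6 ('c'): no match needed
Only matched 0/3 characters => not a subsequence

0


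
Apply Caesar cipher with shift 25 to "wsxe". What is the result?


Caesar cipher: shift "wsxe" by 25
  'w' (pos 22) + 25 = pos 21 = 'v'
  's' (pos 18) + 25 = pos 17 = 'r'
  'x' (pos 23) + 25 = pos 22 = 'w'
  'e' (pos 4) + 25 = pos 3 = 'd'
Result: vrwd

vrwd


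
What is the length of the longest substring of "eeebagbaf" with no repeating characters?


Input: "eeebagbaf"
Sliding window (track last position of each char):
  Position 0 ('e'): window [0,0] length 1 -- new best
  Position 1 ('e'): repeat (last at 0), move window start to 1
  Position 1 ('e'): window [1,1] length 1
  Position 2 ('e'): repeat (last at 1), move window start to 2
  Position 2 ('e'): window [2,2] length 1
  Position 3 ('b'): window [2,3] length 2 -- new best
  Position 4 ('a'): window [2,4] length 3 -- new best
  Position 5 ('g'): window [2,5] length 4 -- new best
  Position 6 ('b'): repeat (last at 3), move window start to 4
  Position 6 ('b'): window [4,6] length 3
  Position 7 ('a'): repeat (last at 4), move window start to 5
  Position 7 ('a'): window [5,7] length 3
  Position 8 ('f'): window [5,8] length 4
Longest substring with no repeats: "ebag" with length 4

4


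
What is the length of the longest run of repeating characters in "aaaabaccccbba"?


Input: "aaaabaccccbba"
Scanning for longest run:
  Position 1 ('a'): continues run of 'a', length=2
  Position 2 ('a'): continues run of 'a', length=3
  Position 3 ('a'): continues run of 'a', length=4
  Position 4 ('b'): new char, reset run to 1
  Position 5 ('a'): new char, reset run to 1
  Position 6 ('c'): new char, reset run to 1
  Position 7 ('c'): continues run of 'c', length=2
  Position 8 ('c'): continues run of 'c', length=3
  Position 9 ('c'): continues run of 'c', length=4
  Position 10 ('b'): new char, reset run to 1
  Position 11 ('b'): continues run of 'b', length=2
  Position 12 ('a'): new char, reset run to 1
Longest run: 'a' with length 4

4


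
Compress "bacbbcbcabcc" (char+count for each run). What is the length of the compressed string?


Input: bacbbcbcabcc
Runs:
  'b' x 1 => "b1"
  'a' x 1 => "a1"
  'c' x 1 => "c1"
  'b' x 2 => "b2"
  'c' x 1 => "c1"
  'b' x 1 => "b1"
  'c' x 1 => "c1"
  'a' x 1 => "a1"
  'b' x 1 => "b1"
  'c' x 2 => "c2"
Compressed: "b1a1c1b2c1b1c1a1b1c2"
Compressed length: 20

20


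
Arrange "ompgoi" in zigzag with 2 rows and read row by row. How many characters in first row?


Zigzag "ompgoi" into 2 rows:
Placing characters:
  'o' => row 0
  'm' => row 1
  'p' => row 0
  'g' => row 1
  'o' => row 0
  'i' => row 1
Rows:
  Row 0: "opo"
  Row 1: "mgi"
First row length: 3

3


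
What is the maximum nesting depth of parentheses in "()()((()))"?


Input: "()()((()))"
Tracking depth:
  Position 0 '(': depth becomes 1
  Position 1 ')': depth becomes 0
  Position 2 '(': depth becomes 1
  Position 3 ')': depth becomes 0
  Position 4 '(': depth becomes 1
  Position 5 '(': depth becomes 2
  Position 6 '(': depth becomes 3
  Position 7 ')': depth becomes 2
  Position 8 ')': depth becomes 1
  Position 9 ')': depth becomes 0
Maximum depth reached: 3

3


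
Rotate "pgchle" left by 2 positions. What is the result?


Input: "pgchle", rotate left by 2
First 2 characters: "pg"
Remaining characters: "chle"
Concatenate remaining + first: "chle" + "pg" = "chlepg"

chlepg


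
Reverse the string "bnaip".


Input: bnaip
Reading characters right to left:
  Position 4: 'p'
  Position 3: 'i'
  Position 2: 'a'
  Position 1: 'n'
  Position 0: 'b'
Reversed: pianb

pianb


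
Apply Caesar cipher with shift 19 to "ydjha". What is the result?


Caesar cipher: shift "ydjha" by 19
  'y' (pos 24) + 19 = pos 17 = 'r'
  'd' (pos 3) + 19 = pos 22 = 'w'
  'j' (pos 9) + 19 = pos 2 = 'c'
  'h' (pos 7) + 19 = pos 0 = 'a'
  'a' (pos 0) + 19 = pos 19 = 't'
Result: rwcat

rwcat


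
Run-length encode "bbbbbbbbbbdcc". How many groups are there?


Input: bbbbbbbbbbdcc
Scanning for consecutive runs:
  Group 1: 'b' x 10 (positions 0-9)
  Group 2: 'd' x 1 (positions 10-10)
  Group 3: 'c' x 2 (positions 11-12)
Total groups: 3

3


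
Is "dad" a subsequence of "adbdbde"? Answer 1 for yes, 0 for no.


Check if "dad" is a subsequence of "adbdbde"
Greedy scan:
  Position 0 ('a'): no match needed
  Position 1 ('d'): matches sub[0] = 'd'
  Position 2 ('b'): no match needed
  Position 3 ('d'): no match needed
  Position 4 ('b'): no match needed
  Position 5 ('d'): no match needed
  Position 6 ('e'): no match needed
Only matched 1/3 characters => not a subsequence

0


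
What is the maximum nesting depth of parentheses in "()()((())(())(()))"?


Input: "()()((())(())(()))"
Tracking depth:
  Position 0 '(': depth becomes 1
  Position 1 ')': depth becomes 0
  Position 2 '(': depth becomes 1
  Position 3 ')': depth becomes 0
  Position 4 '(': depth becomes 1
  Position 5 '(': depth becomes 2
  Position 6 '(': depth becomes 3
  Position 7 ')': depth becomes 2
  Position 8 ')': depth becomes 1
  Position 9 '(': depth becomes 2
  Position 10 '(': depth becomes 3
  Position 11 ')': depth becomes 2
  Position 12 ')': depth becomes 1
  Position 13 '(': depth becomes 2
  Position 14 '(': depth becomes 3
  Position 15 ')': depth becomes 2
  Position 16 ')': depth becomes 1
  Position 17 ')': depth becomes 0
Maximum depth reached: 3

3


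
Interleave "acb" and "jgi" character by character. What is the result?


Interleaving "acb" and "jgi":
  Position 0: 'a' from first, 'j' from second => "aj"
  Position 1: 'c' from first, 'g' from second => "cg"
  Position 2: 'b' from first, 'i' from second => "bi"
Result: ajcgbi

ajcgbi


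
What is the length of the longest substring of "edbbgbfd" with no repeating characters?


Input: "edbbgbfd"
Sliding window (track last position of each char):
  Position 0 ('e'): window [0,0] length 1 -- new best
  Position 1 ('d'): window [0,1] length 2 -- new best
  Position 2 ('b'): window [0,2] length 3 -- new best
  Position 3 ('b'): repeat (last at 2), move window start to 3
  Position 3 ('b'): window [3,3] length 1
  Position 4 ('g'): window [3,4] length 2
  Position 5 ('b'): repeat (last at 3), move window start to 4
  Position 5 ('b'): window [4,5] length 2
  Position 6 ('f'): window [4,6] length 3
  Position 7 ('d'): window [4,7] length 4 -- new best
Longest substring with no repeats: "gbfd" with length 4

4


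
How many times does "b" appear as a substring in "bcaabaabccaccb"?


Searching for "b" in "bcaabaabccaccb"
Scanning each position:
  Position 0: "b" => MATCH
  Position 1: "c" => no
  Position 2: "a" => no
  Position 3: "a" => no
  Position 4: "b" => MATCH
  Position 5: "a" => no
  Position 6: "a" => no
  Position 7: "b" => MATCH
  Position 8: "c" => no
  Position 9: "c" => no
  Position 10: "a" => no
  Position 11: "c" => no
  Position 12: "c" => no
  Position 13: "b" => MATCH
Total occurrences: 4

4


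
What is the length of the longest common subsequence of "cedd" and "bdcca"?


LCS of "cedd" and "bdcca"
DP table:
           b    d    c    c    a
      0    0    0    0    0    0
  c   0    0    0    1    1    1
  e   0    0    0    1    1    1
  d   0    0    1    1    1    1
  d   0    0    1    1    1    1
LCS length = dp[4][5] = 1

1


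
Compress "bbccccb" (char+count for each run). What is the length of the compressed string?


Input: bbccccb
Runs:
  'b' x 2 => "b2"
  'c' x 4 => "c4"
  'b' x 1 => "b1"
Compressed: "b2c4b1"
Compressed length: 6

6


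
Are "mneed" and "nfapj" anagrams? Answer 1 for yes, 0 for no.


Strings: "mneed", "nfapj"
Sorted first:  deemn
Sorted second: afjnp
Differ at position 0: 'd' vs 'a' => not anagrams

0


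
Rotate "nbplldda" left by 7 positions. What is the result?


Input: "nbplldda", rotate left by 7
First 7 characters: "nbplldd"
Remaining characters: "a"
Concatenate remaining + first: "a" + "nbplldd" = "anbplldd"

anbplldd


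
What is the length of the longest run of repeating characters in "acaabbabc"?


Input: "acaabbabc"
Scanning for longest run:
  Position 1 ('c'): new char, reset run to 1
  Position 2 ('a'): new char, reset run to 1
  Position 3 ('a'): continues run of 'a', length=2
  Position 4 ('b'): new char, reset run to 1
  Position 5 ('b'): continues run of 'b', length=2
  Position 6 ('a'): new char, reset run to 1
  Position 7 ('b'): new char, reset run to 1
  Position 8 ('c'): new char, reset run to 1
Longest run: 'a' with length 2

2


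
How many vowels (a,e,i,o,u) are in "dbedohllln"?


Input: dbedohllln
Checking each character:
  'd' at position 0: consonant
  'b' at position 1: consonant
  'e' at position 2: vowel (running total: 1)
  'd' at position 3: consonant
  'o' at position 4: vowel (running total: 2)
  'h' at position 5: consonant
  'l' at position 6: consonant
  'l' at position 7: consonant
  'l' at position 8: consonant
  'n' at position 9: consonant
Total vowels: 2

2


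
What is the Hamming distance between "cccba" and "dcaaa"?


Comparing "cccba" and "dcaaa" position by position:
  Position 0: 'c' vs 'd' => differ
  Position 1: 'c' vs 'c' => same
  Position 2: 'c' vs 'a' => differ
  Position 3: 'b' vs 'a' => differ
  Position 4: 'a' vs 'a' => same
Total differences (Hamming distance): 3

3


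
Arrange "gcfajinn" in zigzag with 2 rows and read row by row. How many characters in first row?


Zigzag "gcfajinn" into 2 rows:
Placing characters:
  'g' => row 0
  'c' => row 1
  'f' => row 0
  'a' => row 1
  'j' => row 0
  'i' => row 1
  'n' => row 0
  'n' => row 1
Rows:
  Row 0: "gfjn"
  Row 1: "cain"
First row length: 4

4


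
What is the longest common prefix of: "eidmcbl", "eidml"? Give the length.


Words: eidmcbl, eidml
  Position 0: all 'e' => match
  Position 1: all 'i' => match
  Position 2: all 'd' => match
  Position 3: all 'm' => match
  Position 4: ('c', 'l') => mismatch, stop
LCP = "eidm" (length 4)

4


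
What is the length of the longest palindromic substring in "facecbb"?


Input: "facecbb"
Checking substrings for palindromes:
  [2:5] "cec" (len 3) => palindrome
  [5:7] "bb" (len 2) => palindrome
Longest palindromic substring: "cec" with length 3

3
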